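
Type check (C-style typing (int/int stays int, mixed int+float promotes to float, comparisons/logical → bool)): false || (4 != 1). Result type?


Operand types: bool || bool
Rule: logical operators take bool operands and yield bool
Result type: bool


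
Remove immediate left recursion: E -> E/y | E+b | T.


Left-recursive alternatives: E/y, E+b; non-recursive: T
Introduce E': E -> TE', E' -> /yE' | +bE' | ε


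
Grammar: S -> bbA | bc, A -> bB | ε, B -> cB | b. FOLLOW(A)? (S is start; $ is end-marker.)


$ ∈ FOLLOW(S). For each A -> αBβ: add FIRST(β)\{ε} to FOLLOW(B); if β nullable, add FOLLOW(A).
FOLLOW(A) = {$}


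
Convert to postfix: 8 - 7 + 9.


Left to right (same or higher precedence on left)
Postfix: 8 7 - 9 +


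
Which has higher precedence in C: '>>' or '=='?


'>>' is shift (level 8); '==' is equality (level 6)
Higher level binds tighter
'>>' has higher precedence than '=='


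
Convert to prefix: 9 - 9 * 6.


'*' binds tighter: tree is (- 9 (* 9 6))
Prefix: - 9 * 9 6


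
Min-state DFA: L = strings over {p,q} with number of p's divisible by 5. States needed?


Track (count of p) mod 5: states 0..4, accept at 0
Minimal DFA: 5 states


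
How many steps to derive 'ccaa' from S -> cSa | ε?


Derivation: S => cSa => ccSaa => ccaa
Steps: 3


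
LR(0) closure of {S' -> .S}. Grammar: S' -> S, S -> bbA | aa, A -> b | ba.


Start: S' -> .S
For each item with dot before a nonterminal B, add B -> .γ for every B-production
Closure: [S' -> .S, S -> .bbA, S -> .aa]


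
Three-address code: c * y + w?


Break into single-operator statements:
t1 = c * y
t2 = t1 + w


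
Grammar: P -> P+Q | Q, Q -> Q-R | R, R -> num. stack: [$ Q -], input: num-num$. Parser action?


no handle; shift 'num'
Action: shift


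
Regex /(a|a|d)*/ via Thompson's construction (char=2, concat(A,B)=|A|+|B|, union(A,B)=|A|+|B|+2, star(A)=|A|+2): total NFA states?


Syntax tree has 3 char leaf(s), 2 union(s), 1 star(s)
chars contribute 3×2 = 6; each union adds +2; each star adds +2
Total: 6 + 4 + 2 = 12 states


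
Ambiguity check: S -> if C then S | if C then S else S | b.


dangling else: 'if C then if C then b else b' parses two ways
Ambiguous


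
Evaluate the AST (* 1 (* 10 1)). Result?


Evaluate inner: (* 10 1) = 10
Evaluate root: (* 1 10) = 10
Result: 10


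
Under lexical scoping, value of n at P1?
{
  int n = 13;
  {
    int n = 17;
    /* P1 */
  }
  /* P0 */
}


n declared in the same block as P1
n = 17


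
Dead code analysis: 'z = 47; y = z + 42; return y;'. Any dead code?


z is read by y's definition; y is returned
No dead code


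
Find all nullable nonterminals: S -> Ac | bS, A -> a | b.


A nonterminal is nullable iff some alternative derives ε (directly, or every symbol in it is nullable)
Nullable: {}


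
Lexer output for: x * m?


Scan left to right, longest-match per lexeme
Tokens: ID(x), OP(*), ID(m)


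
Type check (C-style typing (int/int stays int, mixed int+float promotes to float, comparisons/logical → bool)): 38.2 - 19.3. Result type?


Operand types: float - float
Rule: mixed int/float promotes to float; int/int stays int
Result type: float


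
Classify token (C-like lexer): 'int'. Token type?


Pattern: reserved word
Type: KEYWORD


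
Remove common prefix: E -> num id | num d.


Common prefix: 'num'
Factored: E -> num E', E' -> id | d


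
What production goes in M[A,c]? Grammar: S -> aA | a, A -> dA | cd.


For [A, c]: 'c' ∈ FIRST(cd)
Entry: A -> cd


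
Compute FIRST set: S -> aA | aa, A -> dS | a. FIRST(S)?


Per alternative of S: FIRST(aA) = {a}; FIRST(aa) = {a}
FIRST(S) = {a}


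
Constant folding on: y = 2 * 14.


2 * 14 = 28 at compile time
Optimized: y = 28


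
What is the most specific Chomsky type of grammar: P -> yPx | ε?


Single nonterminal LHS, but y^n x^n is not regular
Classification: Type 2 (Context-Free)


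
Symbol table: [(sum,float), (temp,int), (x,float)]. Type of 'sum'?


Lookup 'sum' → type float


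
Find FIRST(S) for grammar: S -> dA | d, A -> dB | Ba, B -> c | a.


Per alternative of S: FIRST(dA) = {d}; FIRST(d) = {d}
FIRST(S) = {d}


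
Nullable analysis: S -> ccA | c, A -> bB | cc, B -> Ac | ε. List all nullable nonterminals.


A nonterminal is nullable iff some alternative derives ε (directly, or every symbol in it is nullable)
Nullable: {B}


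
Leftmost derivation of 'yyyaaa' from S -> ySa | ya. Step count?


Derivation: S => ySa => yySaa => yyyaaa
Steps: 3


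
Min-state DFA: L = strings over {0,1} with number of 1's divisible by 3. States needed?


Track (count of 1) mod 3: states 0..2, accept at 0
Minimal DFA: 3 states


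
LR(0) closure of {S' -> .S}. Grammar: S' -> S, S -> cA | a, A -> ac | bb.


Start: S' -> .S
For each item with dot before a nonterminal B, add B -> .γ for every B-production
Closure: [S' -> .S, S -> .cA, S -> .a]


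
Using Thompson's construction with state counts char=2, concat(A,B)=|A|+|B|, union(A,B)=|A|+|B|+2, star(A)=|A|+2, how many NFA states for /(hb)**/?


Syntax tree has 2 char leaf(s), 0 union(s), 2 star(s)
chars contribute 2×2 = 4; each union adds +2; each star adds +2
Total: 4 + 0 + 4 = 8 states


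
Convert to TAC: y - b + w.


Break into single-operator statements:
t1 = y - b
t2 = t1 + w


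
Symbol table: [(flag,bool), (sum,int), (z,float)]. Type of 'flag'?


Lookup 'flag' → type bool


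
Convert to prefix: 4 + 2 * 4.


'*' binds tighter: tree is (+ 4 (* 2 4))
Prefix: + 4 * 2 4


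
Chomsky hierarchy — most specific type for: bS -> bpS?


LHS has context (more than one symbol) and |LHS| ≤ |RHS|
Classification: Type 1 (Context-Sensitive)


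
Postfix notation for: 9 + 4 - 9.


Left to right (same or higher precedence on left)
Postfix: 9 4 + 9 -


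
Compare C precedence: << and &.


'<<' is shift (level 8); '&' is bitwise AND (level 5)
Higher level binds tighter
'<<' has higher precedence than '&'


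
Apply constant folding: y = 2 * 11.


2 * 11 = 22 at compile time
Optimized: y = 22


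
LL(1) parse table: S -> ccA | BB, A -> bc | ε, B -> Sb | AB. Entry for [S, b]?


For [S, b]: 'b' ∈ FIRST(BB)
Entry: S -> BB


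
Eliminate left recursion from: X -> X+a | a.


Left-recursive alternatives: X+a; non-recursive: a
Introduce X': X -> aX', X' -> +aX' | ε


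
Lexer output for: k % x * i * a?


Scan left to right, longest-match per lexeme
Tokens: ID(k), OP(%), ID(x), OP(*), ID(i), OP(*), ID(a)


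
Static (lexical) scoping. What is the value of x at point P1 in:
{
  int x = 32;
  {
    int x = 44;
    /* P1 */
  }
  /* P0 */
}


x declared in the same block as P1
x = 44


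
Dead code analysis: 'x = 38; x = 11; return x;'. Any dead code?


first assignment to x is overwritten before any read
Dead: 'x = 38'


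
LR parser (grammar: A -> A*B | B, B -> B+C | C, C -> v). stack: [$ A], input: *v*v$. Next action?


shift '*' to continue A -> A*B
Action: shift


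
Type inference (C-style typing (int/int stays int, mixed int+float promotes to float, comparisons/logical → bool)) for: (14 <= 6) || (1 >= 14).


Operand types: bool || bool
Rule: logical operators take bool operands and yield bool
Result type: bool


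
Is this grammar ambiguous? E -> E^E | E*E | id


'id^id*id' has two parse trees (no precedence encoded between ^ and *)
Ambiguous


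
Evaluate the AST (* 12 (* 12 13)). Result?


Evaluate inner: (* 12 13) = 156
Evaluate root: (* 12 156) = 1872
Result: 1872


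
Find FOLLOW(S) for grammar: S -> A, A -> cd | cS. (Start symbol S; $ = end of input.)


$ ∈ FOLLOW(S). For each A -> αBβ: add FIRST(β)\{ε} to FOLLOW(B); if β nullable, add FOLLOW(A).
FOLLOW(S) = {$}


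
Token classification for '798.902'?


Pattern: digits with a decimal point
Type: FLOAT_LITERAL


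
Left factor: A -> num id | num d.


Common prefix: 'num'
Factored: A -> num A', A' -> id | d


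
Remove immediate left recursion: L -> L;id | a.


Left-recursive alternatives: L;id; non-recursive: a
Introduce L': L -> aL', L' -> ;idL' | ε


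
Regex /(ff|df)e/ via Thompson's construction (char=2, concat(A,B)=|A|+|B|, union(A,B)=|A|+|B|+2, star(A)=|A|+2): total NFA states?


Syntax tree has 5 char leaf(s), 1 union(s), 0 star(s)
chars contribute 5×2 = 10; each union adds +2; each star adds +2
Total: 10 + 2 + 0 = 12 states


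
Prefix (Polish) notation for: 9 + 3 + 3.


left-to-right (same/higher precedence on left): tree is (+ (+ 9 3) 3)
Prefix: + + 9 3 3


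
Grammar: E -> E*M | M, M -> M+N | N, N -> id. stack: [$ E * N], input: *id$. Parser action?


'N' (not preceded by M+) is the handle for M -> N
Action: reduce (M -> N)


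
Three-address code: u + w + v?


Break into single-operator statements:
t1 = u + w
t2 = t1 + v


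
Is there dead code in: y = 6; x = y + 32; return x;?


y is read by x's definition; x is returned
No dead code


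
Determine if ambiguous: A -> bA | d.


right-linear, alternatives start with distinct terminals 'b' vs 'd': unique leftmost derivation
Unambiguous


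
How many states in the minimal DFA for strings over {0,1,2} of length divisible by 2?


Track length mod 2: states 0..1, accept at 0
Minimal DFA: 2 states


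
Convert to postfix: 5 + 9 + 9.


Left to right (same or higher precedence on left)
Postfix: 5 9 + 9 +


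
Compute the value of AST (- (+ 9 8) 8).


Evaluate inner: (+ 9 8) = 17
Evaluate root: (- 17 8) = 9
Result: 9


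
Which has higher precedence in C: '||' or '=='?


'==' is equality (level 6); '||' is logical OR (level 1)
Higher level binds tighter
'==' has higher precedence than '||'


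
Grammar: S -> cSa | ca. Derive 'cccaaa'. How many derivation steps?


Derivation: S => cSa => ccSaa => cccaaa
Steps: 3


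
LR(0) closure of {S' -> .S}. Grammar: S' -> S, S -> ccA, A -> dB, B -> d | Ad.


Start: S' -> .S
For each item with dot before a nonterminal B, add B -> .γ for every B-production
Closure: [S' -> .S, S -> .ccA]


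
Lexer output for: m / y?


Scan left to right, longest-match per lexeme
Tokens: ID(m), OP(/), ID(y)


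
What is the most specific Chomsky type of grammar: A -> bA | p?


Right-linear: every RHS is a terminal or a terminal followed by one nonterminal
Classification: Type 3 (Regular)


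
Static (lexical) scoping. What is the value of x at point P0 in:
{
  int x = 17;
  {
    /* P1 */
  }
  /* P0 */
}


x declared in the same block as P0
x = 17


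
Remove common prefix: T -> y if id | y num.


Common prefix: 'y'
Factored: T -> y T', T' -> if id | num


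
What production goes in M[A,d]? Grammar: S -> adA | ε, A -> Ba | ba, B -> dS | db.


For [A, d]: 'd' ∈ FIRST(Ba)
Entry: A -> Ba


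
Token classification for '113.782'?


Pattern: digits with a decimal point
Type: FLOAT_LITERAL


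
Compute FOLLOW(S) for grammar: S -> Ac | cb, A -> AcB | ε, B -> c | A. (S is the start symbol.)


$ ∈ FOLLOW(S). For each A -> αBβ: add FIRST(β)\{ε} to FOLLOW(B); if β nullable, add FOLLOW(A).
FOLLOW(S) = {$}


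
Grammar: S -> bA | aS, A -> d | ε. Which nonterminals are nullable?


A nonterminal is nullable iff some alternative derives ε (directly, or every symbol in it is nullable)
Nullable: {A}


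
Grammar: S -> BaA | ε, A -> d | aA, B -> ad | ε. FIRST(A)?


Per alternative of A: FIRST(d) = {d}; FIRST(aA) = {a}
FIRST(A) = {a, d}


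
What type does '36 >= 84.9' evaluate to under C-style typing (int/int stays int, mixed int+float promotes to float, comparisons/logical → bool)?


Operand types: int >= float
Rule: comparison yields bool
Result type: bool


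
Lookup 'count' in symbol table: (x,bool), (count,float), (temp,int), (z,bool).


Lookup 'count' → type float


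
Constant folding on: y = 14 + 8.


14 + 8 = 22 at compile time
Optimized: y = 22


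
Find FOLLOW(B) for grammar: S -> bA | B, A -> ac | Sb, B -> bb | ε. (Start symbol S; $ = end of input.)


$ ∈ FOLLOW(S). For each A -> αBβ: add FIRST(β)\{ε} to FOLLOW(B); if β nullable, add FOLLOW(A).
FOLLOW(B) = {$, b}


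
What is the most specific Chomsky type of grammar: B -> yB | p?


Right-linear: every RHS is a terminal or a terminal followed by one nonterminal
Classification: Type 3 (Regular)


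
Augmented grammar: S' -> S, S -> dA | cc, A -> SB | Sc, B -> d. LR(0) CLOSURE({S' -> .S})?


Start: S' -> .S
For each item with dot before a nonterminal B, add B -> .γ for every B-production
Closure: [S' -> .S, S -> .dA, S -> .cc]


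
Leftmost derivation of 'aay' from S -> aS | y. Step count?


Derivation: S => aS => aaS => aay
Steps: 3


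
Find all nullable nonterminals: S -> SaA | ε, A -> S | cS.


A nonterminal is nullable iff some alternative derives ε (directly, or every symbol in it is nullable)
Nullable: {A, S}


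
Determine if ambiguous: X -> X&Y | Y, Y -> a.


precedence layered via separate nonterminal Y: deterministic
Unambiguous


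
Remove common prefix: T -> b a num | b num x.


Common prefix: 'b'
Factored: T -> b T', T' -> a num | num x


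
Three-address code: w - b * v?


Break into single-operator statements:
t1 = b * v
t2 = w - t1


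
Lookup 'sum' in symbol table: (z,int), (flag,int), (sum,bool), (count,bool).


Lookup 'sum' → type bool


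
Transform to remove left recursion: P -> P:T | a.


Left-recursive alternatives: P:T; non-recursive: a
Introduce P': P -> aP', P' -> :TP' | ε


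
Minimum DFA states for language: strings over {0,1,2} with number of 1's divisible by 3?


Track (count of 1) mod 3: states 0..2, accept at 0
Minimal DFA: 3 states


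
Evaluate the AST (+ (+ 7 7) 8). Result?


Evaluate inner: (+ 7 7) = 14
Evaluate root: (+ 14 8) = 22
Result: 22


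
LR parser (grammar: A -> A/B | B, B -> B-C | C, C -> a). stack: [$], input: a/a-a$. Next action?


no handle on stack; shift 'a'
Action: shift


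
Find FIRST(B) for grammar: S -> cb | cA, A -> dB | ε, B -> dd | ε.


Per alternative of B: FIRST(dd) = {d}; FIRST(ε) = {ε}
FIRST(B) = {d, ε}


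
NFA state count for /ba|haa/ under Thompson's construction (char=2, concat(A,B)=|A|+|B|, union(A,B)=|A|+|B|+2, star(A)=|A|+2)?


Syntax tree has 5 char leaf(s), 1 union(s), 0 star(s)
chars contribute 5×2 = 10; each union adds +2; each star adds +2
Total: 10 + 2 + 0 = 12 states


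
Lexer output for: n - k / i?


Scan left to right, longest-match per lexeme
Tokens: ID(n), OP(-), ID(k), OP(/), ID(i)


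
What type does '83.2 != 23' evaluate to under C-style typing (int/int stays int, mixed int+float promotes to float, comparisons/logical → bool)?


Operand types: float != int
Rule: comparison yields bool
Result type: bool


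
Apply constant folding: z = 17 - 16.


17 - 16 = 1 at compile time
Optimized: z = 1


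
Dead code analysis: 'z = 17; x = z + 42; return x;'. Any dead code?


z is read by x's definition; x is returned
No dead code


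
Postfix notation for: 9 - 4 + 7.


Left to right (same or higher precedence on left)
Postfix: 9 4 - 7 +


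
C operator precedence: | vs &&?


'|' is bitwise OR (level 3); '&&' is logical AND (level 2)
Higher level binds tighter
'|' has higher precedence than '&&'


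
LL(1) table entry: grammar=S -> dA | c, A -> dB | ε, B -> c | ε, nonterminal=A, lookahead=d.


For [A, d]: 'd' ∈ FIRST(dB)
Entry: A -> dB


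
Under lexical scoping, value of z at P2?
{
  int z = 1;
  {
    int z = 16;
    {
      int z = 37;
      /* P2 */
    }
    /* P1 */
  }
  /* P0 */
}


z declared in the same block as P2
z = 37


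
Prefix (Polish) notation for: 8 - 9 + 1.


left-to-right (same/higher precedence on left): tree is (+ (- 8 9) 1)
Prefix: + - 8 9 1


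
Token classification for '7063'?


Pattern: digits only
Type: INTEGER_LITERAL


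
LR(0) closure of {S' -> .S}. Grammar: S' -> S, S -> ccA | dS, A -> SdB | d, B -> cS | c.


Start: S' -> .S
For each item with dot before a nonterminal B, add B -> .γ for every B-production
Closure: [S' -> .S, S -> .ccA, S -> .dS]


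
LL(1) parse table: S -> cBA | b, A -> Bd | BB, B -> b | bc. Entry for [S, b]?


For [S, b]: 'b' ∈ FIRST(b)
Entry: S -> b


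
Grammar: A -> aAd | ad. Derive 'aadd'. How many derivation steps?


Derivation: A => aAd => aadd
Steps: 2


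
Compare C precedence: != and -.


'-' is additive (level 9); '!=' is equality (level 6)
Higher level binds tighter
'-' has higher precedence than '!='


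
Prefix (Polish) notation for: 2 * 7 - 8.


left-to-right (same/higher precedence on left): tree is (- (* 2 7) 8)
Prefix: - * 2 7 8


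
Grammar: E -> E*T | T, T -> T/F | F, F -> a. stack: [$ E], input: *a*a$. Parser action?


shift '*' to continue E -> E*T
Action: shift


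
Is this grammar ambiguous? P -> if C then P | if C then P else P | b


dangling else: 'if C then if C then b else b' parses two ways
Ambiguous


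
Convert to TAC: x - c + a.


Break into single-operator statements:
t1 = x - c
t2 = t1 + a


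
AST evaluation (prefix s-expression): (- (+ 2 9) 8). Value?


Evaluate inner: (+ 2 9) = 11
Evaluate root: (- 11 8) = 3
Result: 3


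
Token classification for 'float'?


Pattern: reserved word
Type: KEYWORD


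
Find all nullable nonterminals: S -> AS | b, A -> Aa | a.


A nonterminal is nullable iff some alternative derives ε (directly, or every symbol in it is nullable)
Nullable: {}


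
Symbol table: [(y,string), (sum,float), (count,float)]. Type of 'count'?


Lookup 'count' → type float


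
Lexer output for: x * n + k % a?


Scan left to right, longest-match per lexeme
Tokens: ID(x), OP(*), ID(n), OP(+), ID(k), OP(%), ID(a)


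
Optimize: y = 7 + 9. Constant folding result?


7 + 9 = 16 at compile time
Optimized: y = 16


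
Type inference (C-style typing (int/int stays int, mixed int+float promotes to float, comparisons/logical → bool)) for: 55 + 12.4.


Operand types: int + float
Rule: mixed int/float promotes to float; int/int stays int
Result type: float


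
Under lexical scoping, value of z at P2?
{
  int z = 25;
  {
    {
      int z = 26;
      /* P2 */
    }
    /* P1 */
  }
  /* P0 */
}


z declared in the same block as P2
z = 26


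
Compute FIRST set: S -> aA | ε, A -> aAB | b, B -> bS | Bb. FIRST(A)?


Per alternative of A: FIRST(aAB) = {a}; FIRST(b) = {b}
FIRST(A) = {a, b}


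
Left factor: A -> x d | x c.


Common prefix: 'x'
Factored: A -> x A', A' -> d | c


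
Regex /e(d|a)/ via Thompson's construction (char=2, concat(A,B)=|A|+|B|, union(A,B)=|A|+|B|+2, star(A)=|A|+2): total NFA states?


Syntax tree has 3 char leaf(s), 1 union(s), 0 star(s)
chars contribute 3×2 = 6; each union adds +2; each star adds +2
Total: 6 + 2 + 0 = 8 states


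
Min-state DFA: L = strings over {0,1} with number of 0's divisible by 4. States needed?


Track (count of 0) mod 4: states 0..3, accept at 0
Minimal DFA: 4 states


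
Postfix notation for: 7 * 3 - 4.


Left to right (same or higher precedence on left)
Postfix: 7 3 * 4 -


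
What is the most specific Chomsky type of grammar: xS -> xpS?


LHS has context (more than one symbol) and |LHS| ≤ |RHS|
Classification: Type 1 (Context-Sensitive)


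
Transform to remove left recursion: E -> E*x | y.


Left-recursive alternatives: E*x; non-recursive: y
Introduce E': E -> yE', E' -> *xE' | ε


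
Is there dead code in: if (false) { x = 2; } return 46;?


condition is constant false, so the whole block is unreachable
Dead: 'if (false) { x = 2; }'


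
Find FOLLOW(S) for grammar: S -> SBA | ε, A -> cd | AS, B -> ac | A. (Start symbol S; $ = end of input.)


$ ∈ FOLLOW(S). For each A -> αBβ: add FIRST(β)\{ε} to FOLLOW(B); if β nullable, add FOLLOW(A).
FOLLOW(S) = {$, a, c}


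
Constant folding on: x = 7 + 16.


7 + 16 = 23 at compile time
Optimized: x = 23


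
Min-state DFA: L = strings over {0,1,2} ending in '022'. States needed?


Track the longest suffix of input matching a prefix of '022': 4 classes (prefixes of length 0..3)
Minimal DFA: 4 states


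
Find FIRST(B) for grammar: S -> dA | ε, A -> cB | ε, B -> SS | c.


Per alternative of B: FIRST(SS) = {d, ε}; FIRST(c) = {c}
FIRST(B) = {c, d, ε}


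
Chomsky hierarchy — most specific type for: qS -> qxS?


LHS has context (more than one symbol) and |LHS| ≤ |RHS|
Classification: Type 1 (Context-Sensitive)


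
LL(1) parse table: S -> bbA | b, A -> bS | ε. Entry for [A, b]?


For [A, b]: 'b' ∈ FIRST(bS)
Entry: A -> bS


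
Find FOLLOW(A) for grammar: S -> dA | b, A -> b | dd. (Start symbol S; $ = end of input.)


$ ∈ FOLLOW(S). For each A -> αBβ: add FIRST(β)\{ε} to FOLLOW(B); if β nullable, add FOLLOW(A).
FOLLOW(A) = {$}


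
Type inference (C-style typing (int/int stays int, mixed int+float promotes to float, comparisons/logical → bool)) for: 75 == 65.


Operand types: int == int
Rule: comparison yields bool
Result type: bool


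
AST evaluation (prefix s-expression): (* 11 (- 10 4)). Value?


Evaluate inner: (- 10 4) = 6
Evaluate root: (* 11 6) = 66
Result: 66


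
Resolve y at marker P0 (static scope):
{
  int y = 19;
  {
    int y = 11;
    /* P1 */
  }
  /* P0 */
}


y declared in the same block as P0
y = 19


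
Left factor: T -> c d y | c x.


Common prefix: 'c'
Factored: T -> c T', T' -> d y | x


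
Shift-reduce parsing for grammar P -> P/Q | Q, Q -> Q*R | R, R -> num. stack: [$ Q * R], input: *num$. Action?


handle 'Q*R' on top
Action: reduce (Q -> Q*R)


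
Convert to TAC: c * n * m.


Break into single-operator statements:
t1 = c * n
t2 = t1 * m


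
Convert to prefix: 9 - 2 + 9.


left-to-right (same/higher precedence on left): tree is (+ (- 9 2) 9)
Prefix: + - 9 2 9


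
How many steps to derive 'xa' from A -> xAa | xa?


Derivation: A => xa
Steps: 1


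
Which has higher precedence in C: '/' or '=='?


'/' is multiplicative (level 10); '==' is equality (level 6)
Higher level binds tighter
'/' has higher precedence than '=='


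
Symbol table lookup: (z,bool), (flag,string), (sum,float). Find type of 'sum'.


Lookup 'sum' → type float


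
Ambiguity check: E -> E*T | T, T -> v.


precedence layered via separate nonterminal T: deterministic
Unambiguous


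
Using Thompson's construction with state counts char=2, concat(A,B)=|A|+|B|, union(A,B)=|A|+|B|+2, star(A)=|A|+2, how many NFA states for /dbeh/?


Syntax tree has 4 char leaf(s), 0 union(s), 0 star(s)
chars contribute 4×2 = 8; each union adds +2; each star adds +2
Total: 8 + 0 + 0 = 8 states


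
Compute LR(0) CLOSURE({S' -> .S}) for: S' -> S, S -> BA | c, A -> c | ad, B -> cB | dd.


Start: S' -> .S
For each item with dot before a nonterminal B, add B -> .γ for every B-production
Closure: [S' -> .S, S -> .BA, S -> .c, B -> .cB, B -> .dd]


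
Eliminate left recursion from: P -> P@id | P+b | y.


Left-recursive alternatives: P@id, P+b; non-recursive: y
Introduce P': P -> yP', P' -> @idP' | +bP' | ε


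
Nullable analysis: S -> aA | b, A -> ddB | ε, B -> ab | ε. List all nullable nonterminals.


A nonterminal is nullable iff some alternative derives ε (directly, or every symbol in it is nullable)
Nullable: {A, B}


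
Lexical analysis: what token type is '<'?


Pattern: operator symbol
Type: OPERATOR


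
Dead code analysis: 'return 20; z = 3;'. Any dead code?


statement follows a return and is unreachable
Dead: 'z = 3'


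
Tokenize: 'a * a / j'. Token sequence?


Scan left to right, longest-match per lexeme
Tokens: ID(a), OP(*), ID(a), OP(/), ID(j)


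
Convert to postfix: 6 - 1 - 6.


Left to right (same or higher precedence on left)
Postfix: 6 1 - 6 -


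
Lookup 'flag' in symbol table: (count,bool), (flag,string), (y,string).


Lookup 'flag' → type string


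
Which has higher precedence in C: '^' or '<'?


'<' is relational (level 7); '^' is bitwise XOR (level 4)
Higher level binds tighter
'<' has higher precedence than '^'


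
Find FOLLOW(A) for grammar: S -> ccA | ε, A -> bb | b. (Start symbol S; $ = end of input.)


$ ∈ FOLLOW(S). For each A -> αBβ: add FIRST(β)\{ε} to FOLLOW(B); if β nullable, add FOLLOW(A).
FOLLOW(A) = {$}


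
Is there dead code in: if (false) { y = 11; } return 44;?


condition is constant false, so the whole block is unreachable
Dead: 'if (false) { y = 11; }'


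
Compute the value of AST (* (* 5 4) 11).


Evaluate inner: (* 5 4) = 20
Evaluate root: (* 20 11) = 220
Result: 220


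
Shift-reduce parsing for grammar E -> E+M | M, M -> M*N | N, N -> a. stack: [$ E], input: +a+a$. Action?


shift '+' to continue E -> E+M
Action: shift


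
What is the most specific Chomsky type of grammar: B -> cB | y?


Right-linear: every RHS is a terminal or a terminal followed by one nonterminal
Classification: Type 3 (Regular)


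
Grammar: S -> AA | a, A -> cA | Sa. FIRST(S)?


Per alternative of S: FIRST(AA) = {a, c}; FIRST(a) = {a}
FIRST(S) = {a, c}


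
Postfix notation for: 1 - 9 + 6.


Left to right (same or higher precedence on left)
Postfix: 1 9 - 6 +


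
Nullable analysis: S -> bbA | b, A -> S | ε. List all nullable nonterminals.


A nonterminal is nullable iff some alternative derives ε (directly, or every symbol in it is nullable)
Nullable: {A}


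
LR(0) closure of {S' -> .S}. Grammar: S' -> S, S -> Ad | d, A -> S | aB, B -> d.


Start: S' -> .S
For each item with dot before a nonterminal B, add B -> .γ for every B-production
Closure: [S' -> .S, S -> .Ad, S -> .d, A -> .S, A -> .aB]


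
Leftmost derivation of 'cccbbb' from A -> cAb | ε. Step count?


Derivation: A => cAb => ccAbb => cccAbbb => cccbbb
Steps: 4


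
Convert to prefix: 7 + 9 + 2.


left-to-right (same/higher precedence on left): tree is (+ (+ 7 9) 2)
Prefix: + + 7 9 2


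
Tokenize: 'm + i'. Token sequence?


Scan left to right, longest-match per lexeme
Tokens: ID(m), OP(+), ID(i)


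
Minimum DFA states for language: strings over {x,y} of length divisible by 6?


Track length mod 6: states 0..5, accept at 0
Minimal DFA: 6 states


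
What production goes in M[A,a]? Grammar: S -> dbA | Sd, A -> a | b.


For [A, a]: 'a' ∈ FIRST(a)
Entry: A -> a


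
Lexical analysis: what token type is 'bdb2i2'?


Pattern: letter/underscore followed by alphanumerics, not a keyword
Type: IDENTIFIER


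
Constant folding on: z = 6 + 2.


6 + 2 = 8 at compile time
Optimized: z = 8


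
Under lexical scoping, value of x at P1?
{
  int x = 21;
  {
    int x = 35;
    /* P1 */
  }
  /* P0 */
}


x declared in the same block as P1
x = 35


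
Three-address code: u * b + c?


Break into single-operator statements:
t1 = u * b
t2 = t1 + c


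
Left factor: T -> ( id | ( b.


Common prefix: '('
Factored: T -> ( T', T' -> id | b


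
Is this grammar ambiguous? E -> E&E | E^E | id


'id&id^id' has two parse trees (no precedence encoded between & and ^)
Ambiguous


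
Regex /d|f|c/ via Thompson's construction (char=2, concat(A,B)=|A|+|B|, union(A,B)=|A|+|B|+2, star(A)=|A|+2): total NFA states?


Syntax tree has 3 char leaf(s), 2 union(s), 0 star(s)
chars contribute 3×2 = 6; each union adds +2; each star adds +2
Total: 6 + 4 + 0 = 10 states


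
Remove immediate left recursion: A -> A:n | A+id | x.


Left-recursive alternatives: A:n, A+id; non-recursive: x
Introduce A': A -> xA', A' -> :nA' | +idA' | ε


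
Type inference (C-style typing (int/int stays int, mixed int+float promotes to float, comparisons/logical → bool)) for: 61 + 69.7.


Operand types: int + float
Rule: mixed int/float promotes to float; int/int stays int
Result type: float


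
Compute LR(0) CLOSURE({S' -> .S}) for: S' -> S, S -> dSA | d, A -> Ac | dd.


Start: S' -> .S
For each item with dot before a nonterminal B, add B -> .γ for every B-production
Closure: [S' -> .S, S -> .dSA, S -> .d]


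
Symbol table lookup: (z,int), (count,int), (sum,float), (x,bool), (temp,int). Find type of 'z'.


Lookup 'z' → type int


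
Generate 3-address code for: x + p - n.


Break into single-operator statements:
t1 = x + p
t2 = t1 - n


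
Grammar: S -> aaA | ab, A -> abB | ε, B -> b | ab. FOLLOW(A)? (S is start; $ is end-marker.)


$ ∈ FOLLOW(S). For each A -> αBβ: add FIRST(β)\{ε} to FOLLOW(B); if β nullable, add FOLLOW(A).
FOLLOW(A) = {$}


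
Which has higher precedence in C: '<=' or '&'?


'<=' is relational (level 7); '&' is bitwise AND (level 5)
Higher level binds tighter
'<=' has higher precedence than '&'


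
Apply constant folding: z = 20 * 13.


20 * 13 = 260 at compile time
Optimized: z = 260


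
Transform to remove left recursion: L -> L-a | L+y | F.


Left-recursive alternatives: L-a, L+y; non-recursive: F
Introduce L': L -> FL', L' -> -aL' | +yL' | ε


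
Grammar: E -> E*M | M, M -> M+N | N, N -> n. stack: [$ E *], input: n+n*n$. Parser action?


no handle ('E*' is not any RHS); shift 'n'
Action: shift


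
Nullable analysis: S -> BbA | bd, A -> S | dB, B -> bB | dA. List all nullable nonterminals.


A nonterminal is nullable iff some alternative derives ε (directly, or every symbol in it is nullable)
Nullable: {}


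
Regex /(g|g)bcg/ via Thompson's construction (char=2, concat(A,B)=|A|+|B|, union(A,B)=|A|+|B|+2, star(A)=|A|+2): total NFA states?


Syntax tree has 5 char leaf(s), 1 union(s), 0 star(s)
chars contribute 5×2 = 10; each union adds +2; each star adds +2
Total: 10 + 2 + 0 = 12 states


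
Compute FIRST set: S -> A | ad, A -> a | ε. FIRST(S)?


Per alternative of S: FIRST(A) = {a, ε}; FIRST(ad) = {a}
FIRST(S) = {a, ε}


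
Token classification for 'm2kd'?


Pattern: letter/underscore followed by alphanumerics, not a keyword
Type: IDENTIFIER


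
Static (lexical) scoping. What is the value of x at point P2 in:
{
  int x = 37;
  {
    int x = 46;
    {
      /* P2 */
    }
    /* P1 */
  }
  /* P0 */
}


P2's block does not declare x; resolves to the enclosing declaration at depth 1
x = 46


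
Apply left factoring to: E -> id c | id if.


Common prefix: 'id'
Factored: E -> id E', E' -> c | if


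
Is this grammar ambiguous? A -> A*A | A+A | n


'n*n+n' has two parse trees (no precedence encoded between * and +)
Ambiguous


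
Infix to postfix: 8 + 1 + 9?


Left to right (same or higher precedence on left)
Postfix: 8 1 + 9 +


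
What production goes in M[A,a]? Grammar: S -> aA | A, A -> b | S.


For [A, a]: 'a' ∈ FIRST(S)
Entry: A -> S


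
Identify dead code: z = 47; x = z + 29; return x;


z is read by x's definition; x is returned
No dead code


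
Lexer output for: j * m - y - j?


Scan left to right, longest-match per lexeme
Tokens: ID(j), OP(*), ID(m), OP(-), ID(y), OP(-), ID(j)


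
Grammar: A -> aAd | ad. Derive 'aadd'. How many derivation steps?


Derivation: A => aAd => aadd
Steps: 2


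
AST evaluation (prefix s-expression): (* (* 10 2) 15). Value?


Evaluate inner: (* 10 2) = 20
Evaluate root: (* 20 15) = 300
Result: 300


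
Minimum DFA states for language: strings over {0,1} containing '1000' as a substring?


KMP-style automaton: 4 progress states + 1 absorbing accept = 5
Minimal DFA: 5 states


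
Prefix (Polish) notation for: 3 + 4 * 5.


'*' binds tighter: tree is (+ 3 (* 4 5))
Prefix: + 3 * 4 5


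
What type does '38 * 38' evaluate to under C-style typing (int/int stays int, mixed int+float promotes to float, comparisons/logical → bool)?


Operand types: int * int
Rule: mixed int/float promotes to float; int/int stays int
Result type: int


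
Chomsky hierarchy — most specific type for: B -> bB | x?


Right-linear: every RHS is a terminal or a terminal followed by one nonterminal
Classification: Type 3 (Regular)


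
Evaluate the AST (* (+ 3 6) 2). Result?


Evaluate inner: (+ 3 6) = 9
Evaluate root: (* 9 2) = 18
Result: 18


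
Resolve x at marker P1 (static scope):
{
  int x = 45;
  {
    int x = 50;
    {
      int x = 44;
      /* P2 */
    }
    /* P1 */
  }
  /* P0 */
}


x declared in the same block as P1
x = 50


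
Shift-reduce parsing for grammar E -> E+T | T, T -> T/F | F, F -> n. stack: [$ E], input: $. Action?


start symbol E on stack, input exhausted
Action: accept


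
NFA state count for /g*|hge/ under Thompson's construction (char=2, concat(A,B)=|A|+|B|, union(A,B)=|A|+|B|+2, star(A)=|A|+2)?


Syntax tree has 4 char leaf(s), 1 union(s), 1 star(s)
chars contribute 4×2 = 8; each union adds +2; each star adds +2
Total: 8 + 2 + 2 = 12 states


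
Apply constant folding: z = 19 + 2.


19 + 2 = 21 at compile time
Optimized: z = 21


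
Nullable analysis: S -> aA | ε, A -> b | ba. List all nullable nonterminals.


A nonterminal is nullable iff some alternative derives ε (directly, or every symbol in it is nullable)
Nullable: {S}


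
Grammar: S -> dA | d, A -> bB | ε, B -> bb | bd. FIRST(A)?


Per alternative of A: FIRST(bB) = {b}; FIRST(ε) = {ε}
FIRST(A) = {b, ε}


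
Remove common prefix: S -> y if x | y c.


Common prefix: 'y'
Factored: S -> y S', S' -> if x | c


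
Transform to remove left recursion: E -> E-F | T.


Left-recursive alternatives: E-F; non-recursive: T
Introduce E': E -> TE', E' -> -FE' | ε


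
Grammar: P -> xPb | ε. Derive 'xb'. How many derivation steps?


Derivation: P => xPb => xb
Steps: 2


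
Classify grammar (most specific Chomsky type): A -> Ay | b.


Left-linear: every RHS is a terminal or one nonterminal followed by a terminal
Classification: Type 3 (Regular)


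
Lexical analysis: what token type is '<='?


Pattern: operator symbol
Type: OPERATOR


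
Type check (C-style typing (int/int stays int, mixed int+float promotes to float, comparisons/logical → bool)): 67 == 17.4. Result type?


Operand types: int == float
Rule: comparison yields bool
Result type: bool


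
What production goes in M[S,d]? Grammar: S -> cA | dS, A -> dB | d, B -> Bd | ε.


For [S, d]: 'd' ∈ FIRST(dS)
Entry: S -> dS


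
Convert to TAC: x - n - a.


Break into single-operator statements:
t1 = x - n
t2 = t1 - a


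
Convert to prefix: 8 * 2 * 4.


left-to-right (same/higher precedence on left): tree is (* (* 8 2) 4)
Prefix: * * 8 2 4


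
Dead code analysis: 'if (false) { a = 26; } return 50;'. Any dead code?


condition is constant false, so the whole block is unreachable
Dead: 'if (false) { a = 26; }'


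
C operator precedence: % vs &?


'%' is multiplicative (level 10); '&' is bitwise AND (level 5)
Higher level binds tighter
'%' has higher precedence than '&'


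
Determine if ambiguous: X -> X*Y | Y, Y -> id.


precedence layered via separate nonterminal Y: deterministic
Unambiguous


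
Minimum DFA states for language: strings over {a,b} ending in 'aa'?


Track the longest suffix of input matching a prefix of 'aa': 3 classes (prefixes of length 0..2)
Minimal DFA: 3 states


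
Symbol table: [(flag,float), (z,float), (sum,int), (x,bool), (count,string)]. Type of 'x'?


Lookup 'x' → type bool


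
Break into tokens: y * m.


Scan left to right, longest-match per lexeme
Tokens: ID(y), OP(*), ID(m)


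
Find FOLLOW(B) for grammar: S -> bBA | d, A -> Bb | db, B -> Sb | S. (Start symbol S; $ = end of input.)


$ ∈ FOLLOW(S). For each A -> αBβ: add FIRST(β)\{ε} to FOLLOW(B); if β nullable, add FOLLOW(A).
FOLLOW(B) = {b, d}


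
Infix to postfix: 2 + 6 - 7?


Left to right (same or higher precedence on left)
Postfix: 2 6 + 7 -


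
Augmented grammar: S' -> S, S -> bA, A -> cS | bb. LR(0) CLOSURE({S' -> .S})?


Start: S' -> .S
For each item with dot before a nonterminal B, add B -> .γ for every B-production
Closure: [S' -> .S, S -> .bA]


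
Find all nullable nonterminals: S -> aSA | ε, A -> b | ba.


A nonterminal is nullable iff some alternative derives ε (directly, or every symbol in it is nullable)
Nullable: {S}


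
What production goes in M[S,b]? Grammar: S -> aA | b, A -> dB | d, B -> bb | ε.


For [S, b]: 'b' ∈ FIRST(b)
Entry: S -> b


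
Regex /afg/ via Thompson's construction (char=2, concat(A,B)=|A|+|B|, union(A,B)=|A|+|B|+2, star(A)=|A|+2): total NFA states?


Syntax tree has 3 char leaf(s), 0 union(s), 0 star(s)
chars contribute 3×2 = 6; each union adds +2; each star adds +2
Total: 6 + 0 + 0 = 6 states


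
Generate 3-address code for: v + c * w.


Break into single-operator statements:
t1 = c * w
t2 = v + t1


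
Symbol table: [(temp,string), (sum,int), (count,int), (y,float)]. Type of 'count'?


Lookup 'count' → type int


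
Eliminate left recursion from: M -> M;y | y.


Left-recursive alternatives: M;y; non-recursive: y
Introduce M': M -> yM', M' -> ;yM' | ε


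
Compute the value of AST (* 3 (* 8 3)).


Evaluate inner: (* 8 3) = 24
Evaluate root: (* 3 24) = 72
Result: 72


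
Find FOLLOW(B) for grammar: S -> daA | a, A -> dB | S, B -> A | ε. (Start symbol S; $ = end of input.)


$ ∈ FOLLOW(S). For each A -> αBβ: add FIRST(β)\{ε} to FOLLOW(B); if β nullable, add FOLLOW(A).
FOLLOW(B) = {$}


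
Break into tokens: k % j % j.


Scan left to right, longest-match per lexeme
Tokens: ID(k), OP(%), ID(j), OP(%), ID(j)


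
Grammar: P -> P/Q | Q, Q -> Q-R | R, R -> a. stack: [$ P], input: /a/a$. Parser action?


shift '/' to continue P -> P/Q
Action: shift


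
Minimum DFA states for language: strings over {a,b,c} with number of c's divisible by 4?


Track (count of c) mod 4: states 0..3, accept at 0
Minimal DFA: 4 states


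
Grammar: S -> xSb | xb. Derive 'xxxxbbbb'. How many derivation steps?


Derivation: S => xSb => xxSbb => xxxSbbb => xxxxbbbb
Steps: 4


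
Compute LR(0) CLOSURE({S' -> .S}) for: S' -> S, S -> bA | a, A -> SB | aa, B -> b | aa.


Start: S' -> .S
For each item with dot before a nonterminal B, add B -> .γ for every B-production
Closure: [S' -> .S, S -> .bA, S -> .a]


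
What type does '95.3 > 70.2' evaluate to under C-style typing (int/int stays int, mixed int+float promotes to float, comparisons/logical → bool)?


Operand types: float > float
Rule: comparison yields bool
Result type: bool


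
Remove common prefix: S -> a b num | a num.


Common prefix: 'a'
Factored: S -> a S', S' -> b num | num


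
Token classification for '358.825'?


Pattern: digits with a decimal point
Type: FLOAT_LITERAL


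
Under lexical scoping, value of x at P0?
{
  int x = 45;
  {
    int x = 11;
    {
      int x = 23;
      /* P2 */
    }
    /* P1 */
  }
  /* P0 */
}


x declared in the same block as P0
x = 45


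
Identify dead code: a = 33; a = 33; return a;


first assignment to a is overwritten before any read
Dead: 'a = 33'


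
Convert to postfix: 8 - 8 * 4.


* has higher precedence, evaluate 8*4 first
Postfix: 8 8 4 * -


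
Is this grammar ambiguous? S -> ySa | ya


balanced y^n…a^n: each string has a unique parse
Unambiguous


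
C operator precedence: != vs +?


'+' is additive (level 9); '!=' is equality (level 6)
Higher level binds tighter
'+' has higher precedence than '!='
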